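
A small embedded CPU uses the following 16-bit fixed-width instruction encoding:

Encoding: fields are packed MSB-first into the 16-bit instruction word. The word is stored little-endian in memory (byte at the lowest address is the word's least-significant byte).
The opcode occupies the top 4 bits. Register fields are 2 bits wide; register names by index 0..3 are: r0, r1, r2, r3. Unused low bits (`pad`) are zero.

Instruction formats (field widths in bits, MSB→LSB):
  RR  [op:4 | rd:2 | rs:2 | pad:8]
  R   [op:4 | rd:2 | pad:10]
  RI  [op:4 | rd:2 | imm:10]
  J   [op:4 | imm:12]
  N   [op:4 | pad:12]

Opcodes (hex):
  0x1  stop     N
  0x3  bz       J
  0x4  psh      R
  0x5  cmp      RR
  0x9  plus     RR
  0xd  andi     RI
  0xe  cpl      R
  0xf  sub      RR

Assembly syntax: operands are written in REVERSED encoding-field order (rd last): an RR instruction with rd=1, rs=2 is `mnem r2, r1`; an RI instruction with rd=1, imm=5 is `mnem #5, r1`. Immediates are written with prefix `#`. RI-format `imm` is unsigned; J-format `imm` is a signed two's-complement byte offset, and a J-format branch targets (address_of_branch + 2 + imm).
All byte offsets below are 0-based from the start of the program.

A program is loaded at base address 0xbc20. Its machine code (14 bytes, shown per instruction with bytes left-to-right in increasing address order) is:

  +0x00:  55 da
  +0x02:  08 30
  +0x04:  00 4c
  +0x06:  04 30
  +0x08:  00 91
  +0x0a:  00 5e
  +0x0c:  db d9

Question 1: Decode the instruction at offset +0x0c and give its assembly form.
andi #475, r2

[0c] db d9 → 0xd9db
  top 4b → 0xd → andi [RI]
  rd: (w>>10)&0x3=0x2 → r2
  imm: (w>>0)&0x3ff=0x1db → #475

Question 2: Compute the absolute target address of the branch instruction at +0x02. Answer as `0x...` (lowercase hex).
0xbc2c

off 0x02: read 08 30 as little → 0x3008
  top 4b → 0x3 → bz [J]
  [11:0] imm=8 = #8
  target = base 0xbc20 + off 0x02 + 2 + imm 8 = 0xbc2c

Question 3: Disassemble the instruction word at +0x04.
[04] 00 4c → 0x4c00
  top 4b → 0x4 → psh [R]
  [11:10] rd=3 = r3

psh r3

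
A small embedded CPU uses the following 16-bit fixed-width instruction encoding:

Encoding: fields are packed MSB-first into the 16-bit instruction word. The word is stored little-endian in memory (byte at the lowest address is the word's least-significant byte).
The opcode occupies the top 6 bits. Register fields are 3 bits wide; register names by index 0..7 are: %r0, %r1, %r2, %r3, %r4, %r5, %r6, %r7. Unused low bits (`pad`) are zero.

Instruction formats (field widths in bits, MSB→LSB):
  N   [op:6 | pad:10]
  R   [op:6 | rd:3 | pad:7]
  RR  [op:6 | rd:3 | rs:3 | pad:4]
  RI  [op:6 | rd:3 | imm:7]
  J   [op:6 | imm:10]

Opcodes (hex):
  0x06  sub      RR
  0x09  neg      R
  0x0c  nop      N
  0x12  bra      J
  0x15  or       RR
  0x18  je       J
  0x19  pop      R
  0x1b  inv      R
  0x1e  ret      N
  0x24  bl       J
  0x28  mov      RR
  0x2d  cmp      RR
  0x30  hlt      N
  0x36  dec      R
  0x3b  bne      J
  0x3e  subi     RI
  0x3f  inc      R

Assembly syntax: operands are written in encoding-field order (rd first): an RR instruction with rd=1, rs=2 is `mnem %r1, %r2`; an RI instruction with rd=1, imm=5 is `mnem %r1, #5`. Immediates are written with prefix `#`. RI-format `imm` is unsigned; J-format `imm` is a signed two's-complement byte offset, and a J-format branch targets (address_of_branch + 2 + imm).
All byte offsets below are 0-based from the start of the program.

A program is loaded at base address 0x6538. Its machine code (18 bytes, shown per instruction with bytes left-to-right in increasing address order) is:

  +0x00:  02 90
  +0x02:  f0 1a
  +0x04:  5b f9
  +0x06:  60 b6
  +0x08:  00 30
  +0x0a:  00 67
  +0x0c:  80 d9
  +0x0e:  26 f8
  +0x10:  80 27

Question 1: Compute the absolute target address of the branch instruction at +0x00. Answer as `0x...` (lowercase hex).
0x653c

[00] 02 90 → 0x9002
  top 6b → 0x24 → bl [J]
  imm: (w>>0)&0x3ff=0x2 → #2
  target = base 0x6538 + off 0x00 + 2 + imm 2 = 0x653c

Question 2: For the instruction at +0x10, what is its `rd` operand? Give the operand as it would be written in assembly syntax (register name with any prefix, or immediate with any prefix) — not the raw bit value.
[10] 80 27 → 0x2780
  opcode bits[15:10]=0x9: neg/R
  rd: (w>>7)&0x7=0x7 → %r7

%r7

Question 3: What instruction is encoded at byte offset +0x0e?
[0e] 26 f8 → 0xf826
  opcode bits[15:10]=0x3e: subi/RI
  [9:7] rd=0 = %r0
  [6:0] imm=38 = #38

subi %r0, #38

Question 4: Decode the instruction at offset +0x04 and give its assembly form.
subi %r2, #91

[04] 5b f9 → 0xf95b
  top 6b → 0x3e → subi [RI]
  rd@[9:7]=0x2 ⇒ %r2
  imm@[6:0]=0x5b ⇒ #91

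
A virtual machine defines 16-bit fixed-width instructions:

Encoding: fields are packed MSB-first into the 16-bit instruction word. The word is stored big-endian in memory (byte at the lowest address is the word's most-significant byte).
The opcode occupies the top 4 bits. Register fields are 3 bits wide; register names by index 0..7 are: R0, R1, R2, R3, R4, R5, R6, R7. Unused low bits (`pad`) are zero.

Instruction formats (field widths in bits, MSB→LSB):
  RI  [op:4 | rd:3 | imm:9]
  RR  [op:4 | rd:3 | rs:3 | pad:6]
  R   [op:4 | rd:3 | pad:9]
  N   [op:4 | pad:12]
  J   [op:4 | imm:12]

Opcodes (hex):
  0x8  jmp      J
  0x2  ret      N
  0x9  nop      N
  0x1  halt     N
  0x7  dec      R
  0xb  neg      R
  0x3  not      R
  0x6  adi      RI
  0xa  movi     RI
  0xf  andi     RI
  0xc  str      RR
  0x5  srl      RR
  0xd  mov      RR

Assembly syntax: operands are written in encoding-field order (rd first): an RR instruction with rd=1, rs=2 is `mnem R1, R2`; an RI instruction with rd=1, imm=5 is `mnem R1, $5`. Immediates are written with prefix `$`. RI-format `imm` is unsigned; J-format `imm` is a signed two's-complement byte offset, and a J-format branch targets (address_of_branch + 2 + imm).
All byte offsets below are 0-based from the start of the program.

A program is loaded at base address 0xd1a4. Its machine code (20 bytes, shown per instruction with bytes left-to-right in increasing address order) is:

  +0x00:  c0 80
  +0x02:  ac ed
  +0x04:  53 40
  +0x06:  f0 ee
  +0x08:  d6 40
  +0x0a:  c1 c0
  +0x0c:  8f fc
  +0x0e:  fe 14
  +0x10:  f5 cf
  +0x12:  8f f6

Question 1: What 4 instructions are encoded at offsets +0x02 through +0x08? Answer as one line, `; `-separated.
movi R6, $237; srl R1, R5; andi R0, $238; mov R3, R1

+0x02: ac ed ⇒ word 0xaced (big)
  top 4b → 0xa → movi [RI]
  rd@[11:9]=0x6 ⇒ R6
  imm@[8:0]=0xed ⇒ $237
+0x04: 53 40 ⇒ word 0x5340 (big)
  top 4b → 0x5 → srl [RR]
  rd@[11:9]=0x1 ⇒ R1
  rs@[8:6]=0x5 ⇒ R5
+0x06: f0 ee ⇒ word 0xf0ee (big)
  top 4b → 0xf → andi [RI]
  rd@[11:9]=0x0 ⇒ R0
  imm@[8:0]=0xee ⇒ $238
+0x08: d6 40 ⇒ word 0xd640 (big)
  top 4b → 0xd → mov [RR]
  rd@[11:9]=0x3 ⇒ R3
  rs@[8:6]=0x1 ⇒ R1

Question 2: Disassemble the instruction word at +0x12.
+0x12: 8f f6 ⇒ word 0x8ff6 (big)
  top 4b → 0x8 → jmp [J]
  imm@[11:0]=0xff6 (s12→-10) ⇒ $-10

jmp $-10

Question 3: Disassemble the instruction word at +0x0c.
jmp $-4

+0x0c: 8f fc ⇒ word 0x8ffc (big)
  top 4b → 0x8 → jmp [J]
  imm@[11:0]=0xffc (s12→-4) ⇒ $-4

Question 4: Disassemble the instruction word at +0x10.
andi R2, $463

@+10  big-endian(f5 cf) = 0xf5cf
  opcode bits[15:12]=0xf: andi/RI
  rd: (w>>9)&0x7=0x2 → R2
  imm: (w>>0)&0x1ff=0x1cf → $463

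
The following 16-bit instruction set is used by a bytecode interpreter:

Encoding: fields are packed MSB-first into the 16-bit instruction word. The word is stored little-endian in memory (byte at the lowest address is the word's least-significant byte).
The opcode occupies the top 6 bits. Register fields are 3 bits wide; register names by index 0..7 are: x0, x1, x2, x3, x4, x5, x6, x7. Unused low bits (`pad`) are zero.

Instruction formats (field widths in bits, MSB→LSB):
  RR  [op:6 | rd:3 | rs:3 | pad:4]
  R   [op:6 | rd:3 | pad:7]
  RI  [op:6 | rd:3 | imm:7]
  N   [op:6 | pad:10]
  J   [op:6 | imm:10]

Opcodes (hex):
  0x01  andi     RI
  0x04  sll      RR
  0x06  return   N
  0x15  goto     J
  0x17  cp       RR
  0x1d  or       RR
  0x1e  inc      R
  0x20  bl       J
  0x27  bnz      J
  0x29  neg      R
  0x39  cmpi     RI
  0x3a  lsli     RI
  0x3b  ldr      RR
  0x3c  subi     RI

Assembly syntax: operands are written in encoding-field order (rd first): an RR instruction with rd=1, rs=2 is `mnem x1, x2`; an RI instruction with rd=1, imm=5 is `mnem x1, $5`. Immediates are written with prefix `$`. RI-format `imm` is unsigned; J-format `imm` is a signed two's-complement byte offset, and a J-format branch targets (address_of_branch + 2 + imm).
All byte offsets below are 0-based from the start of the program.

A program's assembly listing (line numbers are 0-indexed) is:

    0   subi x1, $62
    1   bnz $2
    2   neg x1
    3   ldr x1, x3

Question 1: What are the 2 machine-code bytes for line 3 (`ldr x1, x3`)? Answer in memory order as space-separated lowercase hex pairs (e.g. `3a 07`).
b0 ec

3. ldr fields op=0x3b:6|rd=1:3|rs=3:3|pad=0:4 → word ecb0h → b0 ec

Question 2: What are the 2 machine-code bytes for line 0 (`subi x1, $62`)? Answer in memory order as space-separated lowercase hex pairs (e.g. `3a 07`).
be f0

line 0 (subi): pack op=0x3c:6|rd=1:3|imm=62:7 = 0xf0be; little→ be f0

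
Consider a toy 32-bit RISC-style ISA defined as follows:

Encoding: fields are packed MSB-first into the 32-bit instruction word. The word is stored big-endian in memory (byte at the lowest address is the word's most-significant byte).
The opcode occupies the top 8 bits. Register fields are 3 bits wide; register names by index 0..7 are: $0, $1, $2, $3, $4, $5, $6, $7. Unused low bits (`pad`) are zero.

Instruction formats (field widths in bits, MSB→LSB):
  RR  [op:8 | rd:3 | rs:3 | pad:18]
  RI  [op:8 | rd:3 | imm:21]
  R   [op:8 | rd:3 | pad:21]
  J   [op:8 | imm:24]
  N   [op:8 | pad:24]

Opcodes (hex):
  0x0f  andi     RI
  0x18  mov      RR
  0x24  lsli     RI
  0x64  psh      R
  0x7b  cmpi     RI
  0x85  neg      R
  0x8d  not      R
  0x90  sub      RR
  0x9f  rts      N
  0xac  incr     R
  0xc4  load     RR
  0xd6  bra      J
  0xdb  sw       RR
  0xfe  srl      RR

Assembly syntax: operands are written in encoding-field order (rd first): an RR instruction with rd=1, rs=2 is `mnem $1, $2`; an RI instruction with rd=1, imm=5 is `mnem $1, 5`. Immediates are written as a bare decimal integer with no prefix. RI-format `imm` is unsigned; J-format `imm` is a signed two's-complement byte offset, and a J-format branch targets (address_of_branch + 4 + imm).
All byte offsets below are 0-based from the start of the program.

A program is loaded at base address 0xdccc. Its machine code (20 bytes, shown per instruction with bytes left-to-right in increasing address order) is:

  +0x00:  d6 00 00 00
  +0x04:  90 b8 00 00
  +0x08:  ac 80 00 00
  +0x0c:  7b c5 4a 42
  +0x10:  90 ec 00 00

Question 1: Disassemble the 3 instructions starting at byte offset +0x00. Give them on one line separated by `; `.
@+00  big-endian(d6 00 00 00) = 0xd6000000
  opcode bits[31:24]=0xd6: bra/J
  imm: (w>>0)&0xffffff=0x0 → 0
@+04  big-endian(90 b8 00 00) = 0x90b80000
  opcode bits[31:24]=0x90: sub/RR
  rd: (w>>21)&0x7=0x5 → $5
  rs: (w>>18)&0x7=0x6 → $6
@+08  big-endian(ac 80 00 00) = 0xac800000
  opcode bits[31:24]=0xac: incr/R
  rd: (w>>21)&0x7=0x4 → $4

bra 0; sub $5, $6; incr $4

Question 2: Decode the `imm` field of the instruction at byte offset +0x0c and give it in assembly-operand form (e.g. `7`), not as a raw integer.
+0x0c: 7b c5 4a 42 ⇒ word 0x7bc54a42 (big)
  opcode bits[31:24]=0x7b: cmpi/RI
  [23:21] rd=6 = $6
  [20:0] imm=346690 = 346690

346690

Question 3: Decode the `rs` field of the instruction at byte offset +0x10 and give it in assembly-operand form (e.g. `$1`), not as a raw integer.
@+10  big-endian(90 ec 00 00) = 0x90ec0000
  opcode bits[31:24]=0x90: sub/RR
  rd: (w>>21)&0x7=0x7 → $7
  rs: (w>>18)&0x7=0x3 → $3

$3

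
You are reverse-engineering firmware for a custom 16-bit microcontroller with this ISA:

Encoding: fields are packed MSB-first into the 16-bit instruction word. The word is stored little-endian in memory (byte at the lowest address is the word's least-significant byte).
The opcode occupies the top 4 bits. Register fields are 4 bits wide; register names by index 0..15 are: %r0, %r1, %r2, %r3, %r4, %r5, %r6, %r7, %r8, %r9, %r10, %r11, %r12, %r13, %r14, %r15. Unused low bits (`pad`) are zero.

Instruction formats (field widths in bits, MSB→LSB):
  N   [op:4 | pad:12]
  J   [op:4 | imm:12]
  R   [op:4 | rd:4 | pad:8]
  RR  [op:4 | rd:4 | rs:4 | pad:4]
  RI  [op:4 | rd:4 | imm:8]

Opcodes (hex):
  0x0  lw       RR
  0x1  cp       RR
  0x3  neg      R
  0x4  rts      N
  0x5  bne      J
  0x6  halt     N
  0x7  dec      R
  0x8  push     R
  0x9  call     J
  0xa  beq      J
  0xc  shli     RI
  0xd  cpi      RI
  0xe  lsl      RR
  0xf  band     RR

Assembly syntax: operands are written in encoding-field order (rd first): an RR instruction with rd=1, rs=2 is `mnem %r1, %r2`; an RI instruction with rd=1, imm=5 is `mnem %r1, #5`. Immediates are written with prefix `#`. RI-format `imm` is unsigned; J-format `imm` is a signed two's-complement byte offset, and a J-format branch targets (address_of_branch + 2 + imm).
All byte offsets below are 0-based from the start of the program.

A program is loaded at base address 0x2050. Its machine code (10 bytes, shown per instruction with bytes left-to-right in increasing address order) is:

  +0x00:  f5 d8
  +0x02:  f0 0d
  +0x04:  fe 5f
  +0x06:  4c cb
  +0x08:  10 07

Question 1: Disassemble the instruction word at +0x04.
bne #-2

+0x04: fe 5f ⇒ word 0x5ffe (little)
  opcode bits[15:12]=0x5: bne/J
  imm: (w>>0)&0xfff=0xffe (s12→-2) → #-2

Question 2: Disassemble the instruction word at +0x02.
lw %r13, %r15

+0x02: f0 0d ⇒ word 0x0df0 (little)
  top 4b → 0x0 → lw [RR]
  rd@[11:8]=0xd ⇒ %r13
  rs@[7:4]=0xf ⇒ %r15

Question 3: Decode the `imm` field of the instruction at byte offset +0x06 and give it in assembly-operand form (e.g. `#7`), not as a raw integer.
@+06  little-endian(4c cb) = 0xcb4c
  op=0xcb4c>>12=0xc ⇒ shli (RI)
  rd@[11:8]=0xb ⇒ %r11
  imm@[7:0]=0x4c ⇒ #76

#76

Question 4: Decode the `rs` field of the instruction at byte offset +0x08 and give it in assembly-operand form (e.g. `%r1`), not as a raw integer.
@+08  little-endian(10 07) = 0x0710
  opcode bits[15:12]=0x0: lw/RR
  rd: (w>>8)&0xf=0x7 → %r7
  rs: (w>>4)&0xf=0x1 → %r1

%r1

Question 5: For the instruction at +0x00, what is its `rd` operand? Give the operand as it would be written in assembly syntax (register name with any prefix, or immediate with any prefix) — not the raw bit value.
@+00  little-endian(f5 d8) = 0xd8f5
  top 4b → 0xd → cpi [RI]
  rd@[11:8]=0x8 ⇒ %r8
  imm@[7:0]=0xf5 ⇒ #245

%r8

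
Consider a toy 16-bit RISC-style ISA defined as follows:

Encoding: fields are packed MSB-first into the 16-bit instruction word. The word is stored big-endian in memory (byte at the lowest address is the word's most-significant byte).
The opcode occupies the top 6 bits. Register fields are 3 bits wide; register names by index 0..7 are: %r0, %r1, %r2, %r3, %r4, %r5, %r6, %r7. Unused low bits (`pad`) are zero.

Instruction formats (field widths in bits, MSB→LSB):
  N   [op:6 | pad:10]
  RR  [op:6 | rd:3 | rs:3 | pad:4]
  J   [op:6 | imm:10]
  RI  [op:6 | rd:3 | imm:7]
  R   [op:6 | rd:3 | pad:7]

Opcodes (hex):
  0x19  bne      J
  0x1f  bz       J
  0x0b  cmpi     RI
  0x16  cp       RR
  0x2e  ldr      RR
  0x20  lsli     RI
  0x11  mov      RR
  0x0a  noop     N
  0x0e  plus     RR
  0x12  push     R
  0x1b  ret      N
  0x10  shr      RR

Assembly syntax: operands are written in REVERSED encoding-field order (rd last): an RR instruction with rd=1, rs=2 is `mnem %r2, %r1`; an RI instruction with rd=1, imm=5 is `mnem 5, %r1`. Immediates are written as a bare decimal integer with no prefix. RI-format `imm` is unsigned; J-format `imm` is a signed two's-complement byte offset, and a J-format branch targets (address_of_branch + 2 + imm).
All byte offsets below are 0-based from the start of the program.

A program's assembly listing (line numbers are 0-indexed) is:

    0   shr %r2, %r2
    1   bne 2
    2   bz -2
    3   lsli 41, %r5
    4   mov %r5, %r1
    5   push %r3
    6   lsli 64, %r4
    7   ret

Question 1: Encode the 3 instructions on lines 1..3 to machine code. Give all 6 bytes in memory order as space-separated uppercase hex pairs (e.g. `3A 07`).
64 02 7F FE 82 A9

line 1 (bne): pack op=0x19:6|imm=2:10 = 0x6402; big→ 64 02
line 2 (bz): pack op=0x1f:6|imm=-2:10 = 0x7ffe; big→ 7f fe
line 3 (lsli): pack op=0x20:6|rd=5:3|imm=41:7 = 0x82a9; big→ 82 a9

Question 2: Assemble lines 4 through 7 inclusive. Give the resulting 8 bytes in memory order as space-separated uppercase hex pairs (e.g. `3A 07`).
44 D0 49 80 82 40 6C 00

line 4 (mov): pack op=0x11:6|rd=1:3|rs=5:3|pad=0:4 = 0x44d0; big→ 44 d0
line 5 (push): pack op=0x12:6|rd=3:3|pad=0:7 = 0x4980; big→ 49 80
line 6 (lsli): pack op=0x20:6|rd=4:3|imm=64:7 = 0x8240; big→ 82 40
line 7 (ret): pack op=0x1b:6|pad=0:10 = 0x6c00; big→ 6c 00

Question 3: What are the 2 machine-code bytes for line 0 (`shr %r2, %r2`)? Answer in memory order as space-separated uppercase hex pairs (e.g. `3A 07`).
0. shr fields op=0x10:6|rd=2:3|rs=2:3|pad=0:4 → word 4120h → 41 20

41 20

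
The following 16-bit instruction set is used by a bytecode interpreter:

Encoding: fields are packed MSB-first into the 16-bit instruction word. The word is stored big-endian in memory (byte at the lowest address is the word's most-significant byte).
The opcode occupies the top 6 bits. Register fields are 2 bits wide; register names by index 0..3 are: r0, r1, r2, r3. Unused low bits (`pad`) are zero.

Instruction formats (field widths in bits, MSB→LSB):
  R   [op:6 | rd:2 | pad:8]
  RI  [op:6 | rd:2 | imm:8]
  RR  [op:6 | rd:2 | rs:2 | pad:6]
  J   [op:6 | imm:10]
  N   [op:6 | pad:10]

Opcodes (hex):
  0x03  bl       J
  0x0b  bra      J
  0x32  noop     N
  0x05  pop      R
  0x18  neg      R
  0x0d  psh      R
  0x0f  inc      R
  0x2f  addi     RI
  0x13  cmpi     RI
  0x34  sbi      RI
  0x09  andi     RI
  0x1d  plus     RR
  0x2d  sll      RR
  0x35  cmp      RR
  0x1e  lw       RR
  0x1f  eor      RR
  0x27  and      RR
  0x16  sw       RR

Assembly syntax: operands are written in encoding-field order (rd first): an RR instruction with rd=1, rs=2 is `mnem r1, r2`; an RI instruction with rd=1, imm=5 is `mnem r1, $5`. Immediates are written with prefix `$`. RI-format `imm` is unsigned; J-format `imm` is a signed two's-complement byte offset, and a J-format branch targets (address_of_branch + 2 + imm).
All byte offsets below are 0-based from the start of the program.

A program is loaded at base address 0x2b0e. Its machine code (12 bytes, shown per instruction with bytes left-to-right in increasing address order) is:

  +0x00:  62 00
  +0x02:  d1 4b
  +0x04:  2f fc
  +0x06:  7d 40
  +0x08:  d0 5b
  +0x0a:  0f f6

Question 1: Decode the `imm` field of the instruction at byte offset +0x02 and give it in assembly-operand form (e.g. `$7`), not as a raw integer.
$75

[02] d1 4b → 0xd14b
  opcode bits[15:10]=0x34: sbi/RI
  rd: (w>>8)&0x3=0x1 → r1
  imm: (w>>0)&0xff=0x4b → $75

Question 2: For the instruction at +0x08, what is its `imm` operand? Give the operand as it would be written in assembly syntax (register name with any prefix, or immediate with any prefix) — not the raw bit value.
$91

@+08  big-endian(d0 5b) = 0xd05b
  top 6b → 0x34 → sbi [RI]
  rd: (w>>8)&0x3=0x0 → r0
  imm: (w>>0)&0xff=0x5b → $91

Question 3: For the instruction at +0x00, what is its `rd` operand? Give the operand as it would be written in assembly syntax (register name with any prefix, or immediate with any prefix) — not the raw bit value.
off 0x00: read 62 00 as big → 0x6200
  top 6b → 0x18 → neg [R]
  rd: (w>>8)&0x3=0x2 → r2

r2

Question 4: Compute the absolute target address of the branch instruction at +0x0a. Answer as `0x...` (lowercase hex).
0x2b10

[0a] 0f f6 → 0x0ff6
  top 6b → 0x3 → bl [J]
  imm@[9:0]=0x3f6 (s10→-10) ⇒ $-10
  target = base 0x2b0e + off 0x0a + 2 + imm -10 = 0x2b10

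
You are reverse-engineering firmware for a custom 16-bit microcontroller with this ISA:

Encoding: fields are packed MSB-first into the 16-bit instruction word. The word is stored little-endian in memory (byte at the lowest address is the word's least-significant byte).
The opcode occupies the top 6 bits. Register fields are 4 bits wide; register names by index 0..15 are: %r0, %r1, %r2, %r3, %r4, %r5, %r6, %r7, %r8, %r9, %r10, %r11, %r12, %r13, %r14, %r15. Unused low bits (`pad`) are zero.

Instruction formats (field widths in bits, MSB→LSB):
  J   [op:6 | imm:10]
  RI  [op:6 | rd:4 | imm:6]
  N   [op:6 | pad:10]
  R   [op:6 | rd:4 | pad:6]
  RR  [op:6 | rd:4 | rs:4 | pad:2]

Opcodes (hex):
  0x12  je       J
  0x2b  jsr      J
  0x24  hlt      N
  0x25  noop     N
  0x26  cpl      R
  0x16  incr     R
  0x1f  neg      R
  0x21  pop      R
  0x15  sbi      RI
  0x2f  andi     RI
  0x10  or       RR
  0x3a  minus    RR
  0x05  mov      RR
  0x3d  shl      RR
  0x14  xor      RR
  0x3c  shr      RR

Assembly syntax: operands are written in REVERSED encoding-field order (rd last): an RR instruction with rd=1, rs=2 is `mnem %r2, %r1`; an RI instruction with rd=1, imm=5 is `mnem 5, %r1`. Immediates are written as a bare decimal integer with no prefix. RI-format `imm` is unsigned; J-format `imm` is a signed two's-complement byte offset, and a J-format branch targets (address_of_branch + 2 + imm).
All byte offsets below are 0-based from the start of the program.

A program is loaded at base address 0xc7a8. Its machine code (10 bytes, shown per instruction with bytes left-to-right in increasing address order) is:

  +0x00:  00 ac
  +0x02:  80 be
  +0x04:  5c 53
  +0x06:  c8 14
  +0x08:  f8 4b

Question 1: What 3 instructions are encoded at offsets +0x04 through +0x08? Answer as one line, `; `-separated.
xor %r7, %r13; mov %r2, %r3; je -8

@+04  little-endian(5c 53) = 0x535c
  opcode bits[15:10]=0x14: xor/RR
  rd: (w>>6)&0xf=0xd → %r13
  rs: (w>>2)&0xf=0x7 → %r7
@+06  little-endian(c8 14) = 0x14c8
  opcode bits[15:10]=0x5: mov/RR
  rd: (w>>6)&0xf=0x3 → %r3
  rs: (w>>2)&0xf=0x2 → %r2
@+08  little-endian(f8 4b) = 0x4bf8
  opcode bits[15:10]=0x12: je/J
  imm: (w>>0)&0x3ff=0x3f8 (s10→-8) → -8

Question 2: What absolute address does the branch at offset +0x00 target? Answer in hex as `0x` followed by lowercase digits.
0xc7aa

+0x00: 00 ac ⇒ word 0xac00 (little)
  opcode bits[15:10]=0x2b: jsr/J
  imm: (w>>0)&0x3ff=0x0 → 0
  target = base 0xc7a8 + off 0x00 + 2 + imm 0 = 0xc7aa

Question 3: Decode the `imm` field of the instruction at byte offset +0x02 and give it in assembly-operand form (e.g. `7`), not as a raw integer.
[02] 80 be → 0xbe80
  op=0xbe80>>10=0x2f ⇒ andi (RI)
  [9:6] rd=10 = %r10
  [5:0] imm=0 = 0

0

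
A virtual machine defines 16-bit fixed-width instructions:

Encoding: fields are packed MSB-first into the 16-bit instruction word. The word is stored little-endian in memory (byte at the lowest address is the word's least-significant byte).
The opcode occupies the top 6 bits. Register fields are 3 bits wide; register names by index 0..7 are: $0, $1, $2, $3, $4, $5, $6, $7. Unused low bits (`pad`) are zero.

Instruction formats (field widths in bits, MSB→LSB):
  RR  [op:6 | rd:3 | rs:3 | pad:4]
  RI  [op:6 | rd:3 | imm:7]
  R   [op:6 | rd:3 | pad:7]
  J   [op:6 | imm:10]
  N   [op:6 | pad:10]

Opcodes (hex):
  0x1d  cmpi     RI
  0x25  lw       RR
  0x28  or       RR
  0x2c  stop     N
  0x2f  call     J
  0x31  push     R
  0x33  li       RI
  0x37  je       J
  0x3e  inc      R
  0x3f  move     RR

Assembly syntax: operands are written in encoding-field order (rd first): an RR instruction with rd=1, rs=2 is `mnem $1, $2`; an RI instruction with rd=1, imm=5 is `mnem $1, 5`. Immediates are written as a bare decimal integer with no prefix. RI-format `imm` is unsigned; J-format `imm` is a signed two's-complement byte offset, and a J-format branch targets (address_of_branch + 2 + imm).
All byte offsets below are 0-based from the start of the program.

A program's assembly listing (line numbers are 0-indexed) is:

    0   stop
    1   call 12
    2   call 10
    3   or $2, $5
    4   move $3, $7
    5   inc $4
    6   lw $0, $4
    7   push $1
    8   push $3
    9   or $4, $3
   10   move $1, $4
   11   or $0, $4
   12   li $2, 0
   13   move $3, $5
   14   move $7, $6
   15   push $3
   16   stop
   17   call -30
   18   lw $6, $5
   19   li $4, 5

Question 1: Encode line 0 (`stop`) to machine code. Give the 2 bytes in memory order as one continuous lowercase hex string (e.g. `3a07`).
00b0

line 0 (stop): pack op=0x2c:6|pad=0:10 = 0xb000; little→ 00 b0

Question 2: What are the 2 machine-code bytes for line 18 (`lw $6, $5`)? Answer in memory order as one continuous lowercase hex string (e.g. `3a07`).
5097

line 18 (lw): pack op=0x25:6|rd=6:3|rs=5:3|pad=0:4 = 0x9750; little→ 50 97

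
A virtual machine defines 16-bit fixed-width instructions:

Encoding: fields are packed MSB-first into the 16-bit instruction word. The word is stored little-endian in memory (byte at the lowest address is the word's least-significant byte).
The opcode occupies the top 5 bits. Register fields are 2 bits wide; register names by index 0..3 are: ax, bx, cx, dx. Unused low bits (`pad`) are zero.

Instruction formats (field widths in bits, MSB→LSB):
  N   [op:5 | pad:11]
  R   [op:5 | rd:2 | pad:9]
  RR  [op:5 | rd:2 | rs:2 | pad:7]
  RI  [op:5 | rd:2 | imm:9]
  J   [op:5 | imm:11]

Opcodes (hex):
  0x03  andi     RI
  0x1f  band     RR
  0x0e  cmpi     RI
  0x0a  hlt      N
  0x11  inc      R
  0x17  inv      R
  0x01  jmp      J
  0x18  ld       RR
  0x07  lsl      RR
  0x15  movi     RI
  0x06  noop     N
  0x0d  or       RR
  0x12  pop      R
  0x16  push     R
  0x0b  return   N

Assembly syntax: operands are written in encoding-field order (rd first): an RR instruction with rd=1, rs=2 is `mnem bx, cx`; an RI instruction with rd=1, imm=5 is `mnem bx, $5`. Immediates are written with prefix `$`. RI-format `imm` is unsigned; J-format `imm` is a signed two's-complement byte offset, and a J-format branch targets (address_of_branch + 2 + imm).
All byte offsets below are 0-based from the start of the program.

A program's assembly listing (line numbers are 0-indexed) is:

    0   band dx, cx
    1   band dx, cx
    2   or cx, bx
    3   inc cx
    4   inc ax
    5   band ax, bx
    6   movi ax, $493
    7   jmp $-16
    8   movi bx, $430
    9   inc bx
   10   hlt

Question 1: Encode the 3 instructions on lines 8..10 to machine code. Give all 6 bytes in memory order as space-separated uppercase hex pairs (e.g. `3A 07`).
8. movi fields op=0x15:5|rd=1:2|imm=430:9 → word abaeh → ae ab
9. inc fields op=0x11:5|rd=1:2|pad=0:9 → word 8a00h → 00 8a
10. hlt fields op=0xa:5|pad=0:11 → word 5000h → 00 50

AE AB 00 8A 00 50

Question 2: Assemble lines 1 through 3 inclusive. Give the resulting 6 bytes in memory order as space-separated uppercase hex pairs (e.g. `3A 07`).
00 FF 80 6C 00 8C

1. band fields op=0x1f:5|rd=3:2|rs=2:2|pad=0:7 → word ff00h → 00 ff
2. or fields op=0xd:5|rd=2:2|rs=1:2|pad=0:7 → word 6c80h → 80 6c
3. inc fields op=0x11:5|rd=2:2|pad=0:9 → word 8c00h → 00 8c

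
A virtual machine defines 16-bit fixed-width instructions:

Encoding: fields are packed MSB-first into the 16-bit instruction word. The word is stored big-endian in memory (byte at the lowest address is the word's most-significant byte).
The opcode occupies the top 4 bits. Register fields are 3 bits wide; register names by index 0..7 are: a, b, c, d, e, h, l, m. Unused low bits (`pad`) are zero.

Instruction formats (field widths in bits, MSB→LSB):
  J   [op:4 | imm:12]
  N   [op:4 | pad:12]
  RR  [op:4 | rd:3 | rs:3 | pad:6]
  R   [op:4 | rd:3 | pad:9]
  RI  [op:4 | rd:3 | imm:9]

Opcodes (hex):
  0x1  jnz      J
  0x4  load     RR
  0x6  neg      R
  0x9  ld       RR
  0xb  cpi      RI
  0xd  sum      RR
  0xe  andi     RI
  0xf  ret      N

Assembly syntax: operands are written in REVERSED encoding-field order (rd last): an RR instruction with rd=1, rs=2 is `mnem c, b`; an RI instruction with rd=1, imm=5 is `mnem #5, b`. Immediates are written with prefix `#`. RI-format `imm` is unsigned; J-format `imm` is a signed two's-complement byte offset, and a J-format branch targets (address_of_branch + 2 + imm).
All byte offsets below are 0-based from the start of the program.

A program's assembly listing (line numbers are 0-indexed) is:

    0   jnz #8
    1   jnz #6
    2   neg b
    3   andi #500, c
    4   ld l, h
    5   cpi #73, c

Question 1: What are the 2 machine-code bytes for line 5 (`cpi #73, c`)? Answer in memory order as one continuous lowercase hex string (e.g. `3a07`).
b449

5. cpi fields op=0xb:4|rd=2:3|imm=73:9 → word b449h → b4 49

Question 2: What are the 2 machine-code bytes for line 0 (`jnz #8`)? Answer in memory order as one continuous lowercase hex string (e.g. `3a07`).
L0: jnz op=0x1:4|imm=8:12 ⇒ 0x1008 ⇒ big 10 08

1008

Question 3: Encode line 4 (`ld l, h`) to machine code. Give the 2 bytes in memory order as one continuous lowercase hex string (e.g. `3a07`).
9b80

L4: ld op=0x9:4|rd=5:3|rs=6:3|pad=0:6 ⇒ 0x9b80 ⇒ big 9b 80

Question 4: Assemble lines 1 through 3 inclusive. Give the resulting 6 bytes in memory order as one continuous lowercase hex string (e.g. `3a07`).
1. jnz fields op=0x1:4|imm=6:12 → word 1006h → 10 06
2. neg fields op=0x6:4|rd=1:3|pad=0:9 → word 6200h → 62 00
3. andi fields op=0xe:4|rd=2:3|imm=500:9 → word e5f4h → e5 f4

10066200e5f4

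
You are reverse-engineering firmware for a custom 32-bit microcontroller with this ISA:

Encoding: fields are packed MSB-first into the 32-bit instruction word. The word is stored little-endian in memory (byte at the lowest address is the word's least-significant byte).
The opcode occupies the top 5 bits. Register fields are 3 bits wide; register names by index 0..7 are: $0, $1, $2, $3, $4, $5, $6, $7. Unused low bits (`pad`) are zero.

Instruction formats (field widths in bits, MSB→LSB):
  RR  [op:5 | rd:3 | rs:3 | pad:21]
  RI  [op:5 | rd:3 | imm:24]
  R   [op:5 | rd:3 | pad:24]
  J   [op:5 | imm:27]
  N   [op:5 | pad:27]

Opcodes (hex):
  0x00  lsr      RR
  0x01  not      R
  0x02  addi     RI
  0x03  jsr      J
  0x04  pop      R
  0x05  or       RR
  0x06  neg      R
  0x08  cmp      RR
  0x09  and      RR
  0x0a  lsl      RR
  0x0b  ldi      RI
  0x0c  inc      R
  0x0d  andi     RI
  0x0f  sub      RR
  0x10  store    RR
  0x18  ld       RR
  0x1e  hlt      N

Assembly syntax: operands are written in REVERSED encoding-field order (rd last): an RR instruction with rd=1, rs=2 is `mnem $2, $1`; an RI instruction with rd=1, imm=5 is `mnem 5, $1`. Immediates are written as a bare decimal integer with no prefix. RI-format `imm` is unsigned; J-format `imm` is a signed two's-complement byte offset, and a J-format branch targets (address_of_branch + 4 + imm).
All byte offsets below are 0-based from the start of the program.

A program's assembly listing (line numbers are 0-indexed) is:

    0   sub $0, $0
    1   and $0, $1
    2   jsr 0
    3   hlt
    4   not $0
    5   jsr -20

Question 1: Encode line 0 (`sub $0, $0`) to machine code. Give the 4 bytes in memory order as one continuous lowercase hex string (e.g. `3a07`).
00000078

line 0 (sub): pack op=0xf:5|rd=0:3|rs=0:3|pad=0:21 = 0x78000000; little→ 00 00 00 78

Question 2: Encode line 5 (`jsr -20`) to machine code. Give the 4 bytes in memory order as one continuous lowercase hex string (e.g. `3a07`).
ecffff1f

line 5 (jsr): pack op=0x3:5|imm=-20:27 = 0x1fffffec; little→ ec ff ff 1f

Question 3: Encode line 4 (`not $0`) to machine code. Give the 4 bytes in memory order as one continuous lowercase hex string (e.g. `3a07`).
L4: not op=0x1:5|rd=0:3|pad=0:24 ⇒ 0x08000000 ⇒ little 00 00 00 08

00000008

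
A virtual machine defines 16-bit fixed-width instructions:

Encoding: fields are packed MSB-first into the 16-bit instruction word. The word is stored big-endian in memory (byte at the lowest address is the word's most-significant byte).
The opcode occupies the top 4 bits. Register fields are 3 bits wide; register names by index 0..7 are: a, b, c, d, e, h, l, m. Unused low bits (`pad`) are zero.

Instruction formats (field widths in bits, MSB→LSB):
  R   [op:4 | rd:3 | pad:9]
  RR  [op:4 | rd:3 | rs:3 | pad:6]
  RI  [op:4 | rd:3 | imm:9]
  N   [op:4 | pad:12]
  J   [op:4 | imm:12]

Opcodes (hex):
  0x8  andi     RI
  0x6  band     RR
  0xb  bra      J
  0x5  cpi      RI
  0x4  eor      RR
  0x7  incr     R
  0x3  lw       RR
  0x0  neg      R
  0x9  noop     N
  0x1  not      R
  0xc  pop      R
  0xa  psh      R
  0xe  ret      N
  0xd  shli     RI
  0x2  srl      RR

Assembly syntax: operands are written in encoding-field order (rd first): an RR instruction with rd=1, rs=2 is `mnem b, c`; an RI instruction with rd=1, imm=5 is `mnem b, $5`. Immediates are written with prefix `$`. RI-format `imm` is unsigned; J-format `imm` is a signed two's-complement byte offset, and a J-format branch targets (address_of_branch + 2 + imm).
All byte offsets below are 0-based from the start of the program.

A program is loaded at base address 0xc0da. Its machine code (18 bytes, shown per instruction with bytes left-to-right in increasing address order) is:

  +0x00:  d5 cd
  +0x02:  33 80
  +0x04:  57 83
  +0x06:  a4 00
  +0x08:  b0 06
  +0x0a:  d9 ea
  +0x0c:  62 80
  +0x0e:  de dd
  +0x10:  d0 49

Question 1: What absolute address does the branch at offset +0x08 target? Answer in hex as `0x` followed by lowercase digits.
off 0x08: read b0 06 as big → 0xb006
  op=0xb006>>12=0xb ⇒ bra (J)
  imm: (w>>0)&0xfff=0x6 → $6
  target = base 0xc0da + off 0x08 + 2 + imm 6 = 0xc0ea

0xc0ea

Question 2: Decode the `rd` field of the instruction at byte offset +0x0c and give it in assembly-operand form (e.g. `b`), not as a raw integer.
b

+0x0c: 62 80 ⇒ word 0x6280 (big)
  op=0x6280>>12=0x6 ⇒ band (RR)
  rd@[11:9]=0x1 ⇒ b
  rs@[8:6]=0x2 ⇒ c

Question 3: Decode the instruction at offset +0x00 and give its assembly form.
shli c, $461

@+00  big-endian(d5 cd) = 0xd5cd
  op=0xd5cd>>12=0xd ⇒ shli (RI)
  rd@[11:9]=0x2 ⇒ c
  imm@[8:0]=0x1cd ⇒ $461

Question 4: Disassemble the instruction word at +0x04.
cpi d, $387

+0x04: 57 83 ⇒ word 0x5783 (big)
  op=0x5783>>12=0x5 ⇒ cpi (RI)
  [11:9] rd=3 = d
  [8:0] imm=387 = $387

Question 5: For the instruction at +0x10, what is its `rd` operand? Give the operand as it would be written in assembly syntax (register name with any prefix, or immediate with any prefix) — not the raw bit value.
a

@+10  big-endian(d0 49) = 0xd049
  op=0xd049>>12=0xd ⇒ shli (RI)
  [11:9] rd=0 = a
  [8:0] imm=73 = $73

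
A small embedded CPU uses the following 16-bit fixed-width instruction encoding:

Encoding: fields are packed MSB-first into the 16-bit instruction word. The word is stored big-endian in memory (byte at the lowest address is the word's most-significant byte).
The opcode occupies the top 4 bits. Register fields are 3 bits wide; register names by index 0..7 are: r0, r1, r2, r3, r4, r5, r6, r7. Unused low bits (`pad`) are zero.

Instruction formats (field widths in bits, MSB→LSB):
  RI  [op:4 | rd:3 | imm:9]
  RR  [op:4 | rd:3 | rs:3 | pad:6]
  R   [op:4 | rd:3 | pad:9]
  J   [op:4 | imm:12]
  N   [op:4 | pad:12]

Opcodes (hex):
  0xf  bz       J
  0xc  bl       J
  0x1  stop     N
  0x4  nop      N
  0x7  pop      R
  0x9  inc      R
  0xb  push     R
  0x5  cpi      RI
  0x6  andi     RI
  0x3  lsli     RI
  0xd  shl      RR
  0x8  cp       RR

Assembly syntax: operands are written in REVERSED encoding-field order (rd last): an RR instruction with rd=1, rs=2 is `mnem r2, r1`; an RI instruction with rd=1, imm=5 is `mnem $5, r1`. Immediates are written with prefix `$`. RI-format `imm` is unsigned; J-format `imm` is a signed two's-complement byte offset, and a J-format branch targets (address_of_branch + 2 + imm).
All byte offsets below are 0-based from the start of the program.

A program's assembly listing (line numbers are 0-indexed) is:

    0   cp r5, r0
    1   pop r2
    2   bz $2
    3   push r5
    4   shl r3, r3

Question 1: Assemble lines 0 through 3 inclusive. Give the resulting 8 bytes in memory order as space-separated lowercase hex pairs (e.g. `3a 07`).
81 40 74 00 f0 02 ba 00

0. cp fields op=0x8:4|rd=0:3|rs=5:3|pad=0:6 → word 8140h → 81 40
1. pop fields op=0x7:4|rd=2:3|pad=0:9 → word 7400h → 74 00
2. bz fields op=0xf:4|imm=2:12 → word f002h → f0 02
3. push fields op=0xb:4|rd=5:3|pad=0:9 → word ba00h → ba 00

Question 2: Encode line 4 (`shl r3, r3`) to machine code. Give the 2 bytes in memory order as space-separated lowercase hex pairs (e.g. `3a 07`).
d6 c0

line 4 (shl): pack op=0xd:4|rd=3:3|rs=3:3|pad=0:6 = 0xd6c0; big→ d6 c0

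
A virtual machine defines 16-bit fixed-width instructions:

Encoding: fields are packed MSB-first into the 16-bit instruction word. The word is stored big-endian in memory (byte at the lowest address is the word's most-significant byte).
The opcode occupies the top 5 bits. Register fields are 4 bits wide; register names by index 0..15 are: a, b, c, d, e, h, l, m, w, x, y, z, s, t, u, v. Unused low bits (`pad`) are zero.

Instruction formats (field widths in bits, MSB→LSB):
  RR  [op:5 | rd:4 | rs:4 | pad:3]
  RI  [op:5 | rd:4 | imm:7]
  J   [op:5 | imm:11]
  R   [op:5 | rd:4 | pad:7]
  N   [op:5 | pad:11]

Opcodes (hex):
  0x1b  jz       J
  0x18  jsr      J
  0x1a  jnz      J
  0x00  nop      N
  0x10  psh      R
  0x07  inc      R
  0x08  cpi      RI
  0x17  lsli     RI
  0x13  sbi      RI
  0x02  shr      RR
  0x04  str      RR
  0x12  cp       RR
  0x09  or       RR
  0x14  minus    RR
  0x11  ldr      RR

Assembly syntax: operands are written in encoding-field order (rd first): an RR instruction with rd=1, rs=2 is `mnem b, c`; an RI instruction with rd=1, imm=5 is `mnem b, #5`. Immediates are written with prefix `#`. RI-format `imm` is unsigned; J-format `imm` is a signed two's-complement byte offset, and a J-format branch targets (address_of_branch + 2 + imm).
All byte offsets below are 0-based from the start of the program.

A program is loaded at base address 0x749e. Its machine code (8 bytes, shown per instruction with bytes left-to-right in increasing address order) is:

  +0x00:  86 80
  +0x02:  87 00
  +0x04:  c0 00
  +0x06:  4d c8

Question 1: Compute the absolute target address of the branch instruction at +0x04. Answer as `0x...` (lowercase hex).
off 0x04: read c0 00 as big → 0xc000
  op=0xc000>>11=0x18 ⇒ jsr (J)
  [10:0] imm=0 = #0
  target = base 0x749e + off 0x04 + 2 + imm 0 = 0x74a4

0x74a4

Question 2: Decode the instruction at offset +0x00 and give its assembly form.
psh t

[00] 86 80 → 0x8680
  top 5b → 0x10 → psh [R]
  [10:7] rd=13 = t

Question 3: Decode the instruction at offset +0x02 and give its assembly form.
psh u

off 0x02: read 87 00 as big → 0x8700
  opcode bits[15:11]=0x10: psh/R
  [10:7] rd=14 = u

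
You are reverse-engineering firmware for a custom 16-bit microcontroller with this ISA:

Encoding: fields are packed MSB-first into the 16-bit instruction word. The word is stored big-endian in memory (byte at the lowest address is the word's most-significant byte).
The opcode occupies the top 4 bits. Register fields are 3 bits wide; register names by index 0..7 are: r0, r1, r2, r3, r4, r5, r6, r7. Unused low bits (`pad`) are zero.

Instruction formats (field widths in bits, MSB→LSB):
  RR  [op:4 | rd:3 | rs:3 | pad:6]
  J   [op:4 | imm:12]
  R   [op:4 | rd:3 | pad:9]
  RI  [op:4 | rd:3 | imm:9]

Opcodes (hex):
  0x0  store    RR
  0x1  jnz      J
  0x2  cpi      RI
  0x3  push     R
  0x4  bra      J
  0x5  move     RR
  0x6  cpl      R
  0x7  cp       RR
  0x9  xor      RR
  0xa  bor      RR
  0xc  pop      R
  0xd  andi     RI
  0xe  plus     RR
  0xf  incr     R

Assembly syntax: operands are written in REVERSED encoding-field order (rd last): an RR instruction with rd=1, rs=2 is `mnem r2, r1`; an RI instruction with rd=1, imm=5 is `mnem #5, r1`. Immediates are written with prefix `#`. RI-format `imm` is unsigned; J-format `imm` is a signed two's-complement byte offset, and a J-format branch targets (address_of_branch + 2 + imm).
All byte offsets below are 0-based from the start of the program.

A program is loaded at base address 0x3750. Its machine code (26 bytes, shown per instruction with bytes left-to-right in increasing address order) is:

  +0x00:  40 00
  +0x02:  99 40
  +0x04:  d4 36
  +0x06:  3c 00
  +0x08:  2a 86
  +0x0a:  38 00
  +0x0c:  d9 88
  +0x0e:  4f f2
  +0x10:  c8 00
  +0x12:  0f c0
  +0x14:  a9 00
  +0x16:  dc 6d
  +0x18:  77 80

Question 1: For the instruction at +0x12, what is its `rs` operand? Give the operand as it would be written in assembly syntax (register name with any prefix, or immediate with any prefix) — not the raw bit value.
off 0x12: read 0f c0 as big → 0x0fc0
  top 4b → 0x0 → store [RR]
  rd@[11:9]=0x7 ⇒ r7
  rs@[8:6]=0x7 ⇒ r7

r7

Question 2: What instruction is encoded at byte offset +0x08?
cpi #134, r5

@+08  big-endian(2a 86) = 0x2a86
  opcode bits[15:12]=0x2: cpi/RI
  rd@[11:9]=0x5 ⇒ r5
  imm@[8:0]=0x86 ⇒ #134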